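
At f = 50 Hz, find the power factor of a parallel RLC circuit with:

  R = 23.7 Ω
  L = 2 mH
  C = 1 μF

Step 1 — Angular frequency: ω = 2π·f = 2π·50 = 314.2 rad/s.
Step 2 — Component impedances:
  R: Z = R = 23.7 Ω
  L: Z = jωL = j·314.2·0.002 = 0 + j0.6283 Ω
  C: Z = 1/(jωC) = -j/(ω·C) = 0 - j3183 Ω
Step 3 — Parallel combination: 1/Z_total = 1/R + 1/L + 1/C; Z_total = 0.01665 + j0.628 Ω = 0.6282∠88.5° Ω.
Step 4 — Power factor: PF = cos(φ) = Re(Z)/|Z| = 0.016652/0.62822 = 0.02651.
Step 5 — Type: Im(Z) = 0.628 ⇒ lagging (phase φ = 88.5°).

PF = 0.02651 (lagging, φ = 88.5°)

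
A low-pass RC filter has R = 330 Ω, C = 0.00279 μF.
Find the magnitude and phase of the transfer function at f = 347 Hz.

Step 1 — Angular frequency: ω = 2π·347 = 2180 rad/s.
Step 2 — Transfer function: H(jω) = 1/(1 + jωRC).
Step 3 — Denominator: 1 + jωRC = 1 + j·2180·330·2.79e-09 = 1 + j0.002007.
Step 4 — H = 1 - j0.002007.
Step 5 — Magnitude: |H| = 1 (-0.0 dB); phase: φ = -0.1°.

|H| = 1 (-0.0 dB), φ = -0.1°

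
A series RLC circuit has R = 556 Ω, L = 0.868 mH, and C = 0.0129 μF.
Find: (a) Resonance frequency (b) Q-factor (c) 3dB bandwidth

Step 1 — Resonance: ω₀ = 1/√(LC) = 1/√(0.000868·1.29e-08) = 2.988e+05 rad/s.
Step 2 — f₀ = ω₀/(2π) = 4.756e+04 Hz.
Step 3 — Series Q: Q = ω₀L/R = 2.988e+05·0.000868/556 = 0.4665.
Step 4 — Bandwidth: Δω = ω₀/Q = 6.406e+05 rad/s; BW = Δω/(2π) = 1.019e+05 Hz.

(a) f₀ = 4.756e+04 Hz  (b) Q = 0.4665  (c) BW = 1.019e+05 Hz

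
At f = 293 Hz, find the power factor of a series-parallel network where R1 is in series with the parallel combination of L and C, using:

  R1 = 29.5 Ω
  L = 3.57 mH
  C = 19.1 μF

Step 1 — Angular frequency: ω = 2π·f = 2π·293 = 1841 rad/s.
Step 2 — Component impedances:
  R1: Z = R = 29.5 Ω
  L: Z = jωL = j·1841·0.00357 = 0 + j6.572 Ω
  C: Z = 1/(jωC) = -j/(ω·C) = 0 - j28.44 Ω
Step 3 — Parallel branch: L || C = 1/(1/L + 1/C) = 0 + j8.548 Ω.
Step 4 — Series with R1: Z_total = R1 + (L || C) = 29.5 + j8.548 Ω = 30.71∠16.2° Ω.
Step 5 — Power factor: PF = cos(φ) = Re(Z)/|Z| = 29.5/30.713 = 0.9605.
Step 6 — Type: Im(Z) = 8.548 ⇒ lagging (phase φ = 16.2°).

PF = 0.9605 (lagging, φ = 16.2°)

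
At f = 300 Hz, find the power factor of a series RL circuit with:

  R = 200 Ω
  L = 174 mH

Step 1 — Angular frequency: ω = 2π·f = 2π·300 = 1885 rad/s.
Step 2 — Component impedances:
  R: Z = R = 200 Ω
  L: Z = jωL = j·1885·0.174 = 0 + j328 Ω
Step 3 — Series combination: Z_total = R + L = 200 + j328 Ω = 384.2∠58.6° Ω.
Step 4 — Power factor: PF = cos(φ) = Re(Z)/|Z| = 200/384.2 = 0.5206.
Step 5 — Type: Im(Z) = 328 ⇒ lagging (phase φ = 58.6°).

PF = 0.5206 (lagging, φ = 58.6°)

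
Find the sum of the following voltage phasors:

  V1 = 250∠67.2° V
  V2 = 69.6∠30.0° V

Step 1 — Convert each phasor to rectangular form:
  V1 = 250·(cos(67.2°) + j·sin(67.2°)) = 96.88 + j230.5 V
  V2 = 69.6·(cos(30.0°) + j·sin(30.0°)) = 60.28 + j34.8 V
Step 2 — Sum components: V_total = 157.2 + j265.3 V.
Step 3 — Convert to polar: |V_total| = 308.3 V, ∠V_total = 59.4°.

V_total = 308.3∠59.4° V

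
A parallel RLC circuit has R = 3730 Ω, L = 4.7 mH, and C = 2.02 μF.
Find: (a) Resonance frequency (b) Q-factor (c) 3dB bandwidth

Step 1 — Resonance: ω₀ = 1/√(LC) = 1/√(0.0047·2.02e-06) = 1.026e+04 rad/s.
Step 2 — f₀ = ω₀/(2π) = 1633 Hz.
Step 3 — Parallel Q: Q = R/(ω₀L) = 3730/(1.026e+04·0.0047) = 77.33.
Step 4 — Bandwidth: Δω = ω₀/Q = 132.7 rad/s; BW = Δω/(2π) = 21.12 Hz.

(a) f₀ = 1633 Hz  (b) Q = 77.33  (c) BW = 21.12 Hz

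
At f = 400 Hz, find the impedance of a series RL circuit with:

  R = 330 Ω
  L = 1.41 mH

Step 1 — Angular frequency: ω = 2π·f = 2π·400 = 2513 rad/s.
Step 2 — Component impedances:
  R: Z = R = 330 Ω
  L: Z = jωL = j·2513·0.00141 = 0 + j3.544 Ω
Step 3 — Series combination: Z_total = R + L = 330 + j3.544 Ω = 330∠0.6° Ω.

Z = 330 + j3.544 Ω = 330∠0.6° Ω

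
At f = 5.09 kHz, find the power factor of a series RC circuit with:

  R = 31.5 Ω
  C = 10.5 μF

Step 1 — Angular frequency: ω = 2π·f = 2π·5090 = 3.198e+04 rad/s.
Step 2 — Component impedances:
  R: Z = R = 31.5 Ω
  C: Z = 1/(jωC) = -j/(ω·C) = 0 - j2.978 Ω
Step 3 — Series combination: Z_total = R + C = 31.5 - j2.978 Ω = 31.64∠-5.4° Ω.
Step 4 — Power factor: PF = cos(φ) = Re(Z)/|Z| = 31.5/31.64 = 0.9956.
Step 5 — Type: Im(Z) = -2.978 ⇒ leading (phase φ = -5.4°).

PF = 0.9956 (leading, φ = -5.4°)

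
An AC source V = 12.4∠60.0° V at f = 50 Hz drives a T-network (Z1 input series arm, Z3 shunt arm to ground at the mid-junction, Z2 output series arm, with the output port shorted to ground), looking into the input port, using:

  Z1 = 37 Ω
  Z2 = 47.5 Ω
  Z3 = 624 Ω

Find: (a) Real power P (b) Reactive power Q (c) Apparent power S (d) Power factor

Step 1 — Angular frequency: ω = 2π·f = 2π·50 = 314.2 rad/s.
Step 2 — Component impedances:
  Z1: Z = R = 37 Ω
  Z2: Z = R = 47.5 Ω
  Z3: Z = R = 624 Ω
Step 3 — With the output port shorted to ground, the output series arm Z2 runs from the junction to ground; the shunt arm Z3 also runs from the junction to ground. They appear in parallel: Z3 || Z2 = 44.14 Ω.
Step 4 — Series with input arm Z1: Z_in = Z1 + (Z3 || Z2) = 81.14 Ω = 81.14∠0.0° Ω.
Step 5 — Source phasor: V = 12.4∠60.0° V = 6.2 + j10.74 V.
Step 6 — Current: I = V / Z = 0.07641 + j0.1323 A = 0.1528∠60.0° A.
Step 7 — Complex power: S = V·I* = 1.895 VA.
Step 8 — Real power: P = Re(S) = 1.895 W.
Step 9 — Reactive power: Q = Im(S) = 0 VAR.
Step 10 — Apparent power: |S| = 1.895 VA.
Step 11 — Power factor: PF = P/|S| = 1 (unity).

(a) P = 1.895 W  (b) Q = 0 VAR  (c) S = 1.895 VA  (d) PF = 1 (unity)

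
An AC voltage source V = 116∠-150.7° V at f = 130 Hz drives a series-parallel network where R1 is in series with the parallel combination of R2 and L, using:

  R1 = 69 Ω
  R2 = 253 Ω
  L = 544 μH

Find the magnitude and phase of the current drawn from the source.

Step 1 — Angular frequency: ω = 2π·f = 2π·130 = 816.8 rad/s.
Step 2 — Component impedances:
  R1: Z = R = 69 Ω
  R2: Z = R = 253 Ω
  L: Z = jωL = j·816.8·0.000544 = 0 + j0.4443 Ω
Step 3 — Parallel branch: R2 || L = 1/(1/R2 + 1/L) = 0.0007804 + j0.4443 Ω.
Step 4 — Series with R1: Z_total = R1 + (R2 || L) = 69 + j0.4443 Ω = 69∠0.4° Ω.
Step 5 — Source phasor: V = 116∠-150.7° V = -101.2 - j56.77 V.
Step 6 — Ohm's law: I = V / Z_total = (-101.2 - j56.77) / (69 + j0.4443) = -1.471 - j0.8132 A.
Step 7 — Convert to polar: |I| = 1.681 A, ∠I = -151.1°.

I = 1.681∠-151.1° A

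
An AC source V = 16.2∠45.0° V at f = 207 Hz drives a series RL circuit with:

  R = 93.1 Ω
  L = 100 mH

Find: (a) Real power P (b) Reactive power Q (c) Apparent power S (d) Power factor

Step 1 — Angular frequency: ω = 2π·f = 2π·207 = 1301 rad/s.
Step 2 — Component impedances:
  R: Z = R = 93.1 Ω
  L: Z = jωL = j·1301·0.1 = 0 + j130.1 Ω
Step 3 — Series combination: Z_total = R + L = 93.1 + j130.1 Ω = 159.9∠54.4° Ω.
Step 4 — Source phasor: V = 16.2∠45.0° V = 11.46 + j11.46 V.
Step 5 — Current: I = V / Z = 0.09992 - j0.01655 A = 0.1013∠-9.4° A.
Step 6 — Complex power: S = V·I* = 0.955 + j1.334 VA.
Step 7 — Real power: P = Re(S) = 0.955 W.
Step 8 — Reactive power: Q = Im(S) = 1.334 VAR.
Step 9 — Apparent power: |S| = 1.641 VA.
Step 10 — Power factor: PF = P/|S| = 0.5821 (lagging).

(a) P = 0.955 W  (b) Q = 1.334 VAR  (c) S = 1.641 VA  (d) PF = 0.5821 (lagging)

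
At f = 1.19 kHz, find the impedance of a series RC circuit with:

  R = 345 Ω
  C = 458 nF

Step 1 — Angular frequency: ω = 2π·f = 2π·1190 = 7477 rad/s.
Step 2 — Component impedances:
  R: Z = R = 345 Ω
  C: Z = 1/(jωC) = -j/(ω·C) = 0 - j292 Ω
Step 3 — Series combination: Z_total = R + C = 345 - j292 Ω = 452∠-40.2° Ω.

Z = 345 - j292 Ω = 452∠-40.2° Ω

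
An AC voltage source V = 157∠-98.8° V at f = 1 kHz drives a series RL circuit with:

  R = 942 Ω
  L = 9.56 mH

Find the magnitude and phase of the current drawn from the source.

Step 1 — Angular frequency: ω = 2π·f = 2π·1000 = 6283 rad/s.
Step 2 — Component impedances:
  R: Z = R = 942 Ω
  L: Z = jωL = j·6283·0.00956 = 0 + j60.07 Ω
Step 3 — Series combination: Z_total = R + L = 942 + j60.07 Ω = 943.9∠3.6° Ω.
Step 4 — Source phasor: V = 157∠-98.8° V = -24.02 - j155.2 V.
Step 5 — Ohm's law: I = V / Z_total = (-24.02 - j155.2) / (942 + j60.07) = -0.03585 - j0.1624 A.
Step 6 — Convert to polar: |I| = 0.1663 A, ∠I = -102.4°.

I = 0.1663∠-102.4° A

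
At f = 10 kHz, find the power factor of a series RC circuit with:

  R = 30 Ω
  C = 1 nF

Step 1 — Angular frequency: ω = 2π·f = 2π·1e+04 = 6.283e+04 rad/s.
Step 2 — Component impedances:
  R: Z = R = 30 Ω
  C: Z = 1/(jωC) = -j/(ω·C) = 0 - j1.592e+04 Ω
Step 3 — Series combination: Z_total = R + C = 30 - j1.592e+04 Ω = 1.592e+04∠-89.9° Ω.
Step 4 — Power factor: PF = cos(φ) = Re(Z)/|Z| = 30/15916 = 0.001885.
Step 5 — Type: Im(Z) = -1.592e+04 ⇒ leading (phase φ = -89.9°).

PF = 0.001885 (leading, φ = -89.9°)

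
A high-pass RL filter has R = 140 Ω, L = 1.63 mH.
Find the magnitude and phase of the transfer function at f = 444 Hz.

Step 1 — Angular frequency: ω = 2π·444 = 2790 rad/s.
Step 2 — Transfer function: H(jω) = jωL/(R + jωL).
Step 3 — Numerator jωL = j·4.547; denominator R + jωL = 140 + j4.547.
Step 4 — H = 0.001054 + j0.03245.
Step 5 — Magnitude: |H| = 0.03246 (-29.8 dB); phase: φ = 88.1°.

|H| = 0.03246 (-29.8 dB), φ = 88.1°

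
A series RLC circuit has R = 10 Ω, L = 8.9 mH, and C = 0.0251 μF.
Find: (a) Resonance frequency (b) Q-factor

Step 1 — Resonance condition Im(Z)=0 gives ω₀ = 1/√(LC).
Step 2 — ω₀ = 1/√(0.0089·2.51e-08) = 6.691e+04 rad/s.
Step 3 — f₀ = ω₀/(2π) = 1.065e+04 Hz.
Step 4 — Series Q: Q = ω₀L/R = 6.691e+04·0.0089/10 = 59.55.

(a) f₀ = 1.065e+04 Hz  (b) Q = 59.55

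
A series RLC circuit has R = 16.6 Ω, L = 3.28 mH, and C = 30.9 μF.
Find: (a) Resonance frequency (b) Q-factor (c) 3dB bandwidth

Step 1 — Resonance: ω₀ = 1/√(LC) = 1/√(0.00328·3.09e-05) = 3141 rad/s.
Step 2 — f₀ = ω₀/(2π) = 499.9 Hz.
Step 3 — Series Q: Q = ω₀L/R = 3141·0.00328/16.6 = 0.6207.
Step 4 — Bandwidth: Δω = ω₀/Q = 5061 rad/s; BW = Δω/(2π) = 805.5 Hz.

(a) f₀ = 499.9 Hz  (b) Q = 0.6207  (c) BW = 805.5 Hz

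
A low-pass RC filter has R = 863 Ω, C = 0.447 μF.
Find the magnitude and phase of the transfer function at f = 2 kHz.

Step 1 — Angular frequency: ω = 2π·2000 = 1.257e+04 rad/s.
Step 2 — Transfer function: H(jω) = 1/(1 + jωRC).
Step 3 — Denominator: 1 + jωRC = 1 + j·1.257e+04·863·4.47e-07 = 1 + j4.848.
Step 4 — H = 0.04082 - j0.1979.
Step 5 — Magnitude: |H| = 0.202 (-13.9 dB); phase: φ = -78.3°.

|H| = 0.202 (-13.9 dB), φ = -78.3°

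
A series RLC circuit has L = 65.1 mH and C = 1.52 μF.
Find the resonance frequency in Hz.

Step 1 — Resonance condition Im(Z)=0 gives ω₀ = 1/√(LC).
Step 2 — ω₀ = 1/√(0.0651·1.52e-06) = 3179 rad/s.
Step 3 — f₀ = ω₀/(2π) = 506 Hz.

f₀ = 506 Hz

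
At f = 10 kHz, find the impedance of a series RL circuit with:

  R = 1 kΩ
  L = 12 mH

Step 1 — Angular frequency: ω = 2π·f = 2π·1e+04 = 6.283e+04 rad/s.
Step 2 — Component impedances:
  R: Z = R = 1000 Ω
  L: Z = jωL = j·6.283e+04·0.012 = 0 + j754 Ω
Step 3 — Series combination: Z_total = R + L = 1000 + j754 Ω = 1252∠37.0° Ω.

Z = 1000 + j754 Ω = 1252∠37.0° Ω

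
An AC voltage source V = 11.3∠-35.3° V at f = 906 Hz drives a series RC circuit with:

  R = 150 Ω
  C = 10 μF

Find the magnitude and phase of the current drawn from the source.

Step 1 — Angular frequency: ω = 2π·f = 2π·906 = 5693 rad/s.
Step 2 — Component impedances:
  R: Z = R = 150 Ω
  C: Z = 1/(jωC) = -j/(ω·C) = 0 - j17.57 Ω
Step 3 — Series combination: Z_total = R + C = 150 - j17.57 Ω = 151∠-6.7° Ω.
Step 4 — Source phasor: V = 11.3∠-35.3° V = 9.222 - j6.53 V.
Step 5 — Ohm's law: I = V / Z_total = (9.222 - j6.53) / (150 - j17.57) = 0.06568 - j0.03584 A.
Step 6 — Convert to polar: |I| = 0.07482 A, ∠I = -28.6°.

I = 0.07482∠-28.6° A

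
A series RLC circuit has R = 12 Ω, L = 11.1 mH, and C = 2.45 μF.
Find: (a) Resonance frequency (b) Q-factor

Step 1 — Resonance condition Im(Z)=0 gives ω₀ = 1/√(LC).
Step 2 — ω₀ = 1/√(0.0111·2.45e-06) = 6064 rad/s.
Step 3 — f₀ = ω₀/(2π) = 965.1 Hz.
Step 4 — Series Q: Q = ω₀L/R = 6064·0.0111/12 = 5.609.

(a) f₀ = 965.1 Hz  (b) Q = 5.609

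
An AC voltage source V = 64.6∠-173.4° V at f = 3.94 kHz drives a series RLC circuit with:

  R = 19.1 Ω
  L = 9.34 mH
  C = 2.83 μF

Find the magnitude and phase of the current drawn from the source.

Step 1 — Angular frequency: ω = 2π·f = 2π·3940 = 2.476e+04 rad/s.
Step 2 — Component impedances:
  R: Z = R = 19.1 Ω
  L: Z = jωL = j·2.476e+04·0.00934 = 0 + j231.2 Ω
  C: Z = 1/(jωC) = -j/(ω·C) = 0 - j14.27 Ω
Step 3 — Series combination: Z_total = R + L + C = 19.1 + j216.9 Ω = 217.8∠85.0° Ω.
Step 4 — Source phasor: V = 64.6∠-173.4° V = -64.17 - j7.425 V.
Step 5 — Ohm's law: I = V / Z_total = (-64.17 - j7.425) / (19.1 + j216.9) = -0.0598 + j0.2905 A.
Step 6 — Convert to polar: |I| = 0.2966 A, ∠I = 101.6°.

I = 0.2966∠101.6° A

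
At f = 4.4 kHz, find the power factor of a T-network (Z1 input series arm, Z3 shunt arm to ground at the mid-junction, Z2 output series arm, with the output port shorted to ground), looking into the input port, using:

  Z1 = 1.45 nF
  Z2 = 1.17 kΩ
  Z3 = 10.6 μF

Step 1 — Angular frequency: ω = 2π·f = 2π·4400 = 2.765e+04 rad/s.
Step 2 — Component impedances:
  Z1: Z = 1/(jωC) = -j/(ω·C) = 0 - j2.495e+04 Ω
  Z2: Z = R = 1170 Ω
  Z3: Z = 1/(jωC) = -j/(ω·C) = 0 - j3.412 Ω
Step 3 — With the output port shorted to ground, the output series arm Z2 runs from the junction to ground; the shunt arm Z3 also runs from the junction to ground. They appear in parallel: Z3 || Z2 = 0.009953 - j3.412 Ω.
Step 4 — Series with input arm Z1: Z_in = Z1 + (Z3 || Z2) = 0.009953 - j2.495e+04 Ω = 2.495e+04∠-90.0° Ω.
Step 5 — Power factor: PF = cos(φ) = Re(Z)/|Z| = 0.009953/2.495e+04 = 3.989e-07.
Step 6 — Type: Im(Z) = -2.495e+04 ⇒ leading (phase φ = -90.0°).

PF = 3.989e-07 (leading, φ = -90.0°)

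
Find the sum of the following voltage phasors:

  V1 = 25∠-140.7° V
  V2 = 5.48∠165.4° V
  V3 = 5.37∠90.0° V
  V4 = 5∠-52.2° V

Step 1 — Convert each phasor to rectangular form:
  V1 = 25·(cos(-140.7°) + j·sin(-140.7°)) = -19.35 - j15.83 V
  V2 = 5.48·(cos(165.4°) + j·sin(165.4°)) = -5.303 + j1.381 V
  V3 = 5.37·(cos(90.0°) + j·sin(90.0°)) = 0 + j5.37 V
  V4 = 5·(cos(-52.2°) + j·sin(-52.2°)) = 3.065 - j3.951 V
Step 2 — Sum components: V_total = -21.58 - j13.03 V.
Step 3 — Convert to polar: |V_total| = 25.21 V, ∠V_total = -148.9°.

V_total = 25.21∠-148.9° V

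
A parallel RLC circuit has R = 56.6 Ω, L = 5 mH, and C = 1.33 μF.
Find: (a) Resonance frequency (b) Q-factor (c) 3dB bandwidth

Step 1 — Resonance: ω₀ = 1/√(LC) = 1/√(0.005·1.33e-06) = 1.226e+04 rad/s.
Step 2 — f₀ = ω₀/(2π) = 1952 Hz.
Step 3 — Parallel Q: Q = R/(ω₀L) = 56.6/(1.226e+04·0.005) = 0.9231.
Step 4 — Bandwidth: Δω = ω₀/Q = 1.328e+04 rad/s; BW = Δω/(2π) = 2114 Hz.

(a) f₀ = 1952 Hz  (b) Q = 0.9231  (c) BW = 2114 Hz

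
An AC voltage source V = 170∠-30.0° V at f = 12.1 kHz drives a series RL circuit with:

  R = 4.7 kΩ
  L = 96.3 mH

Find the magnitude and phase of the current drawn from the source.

Step 1 — Angular frequency: ω = 2π·f = 2π·1.21e+04 = 7.603e+04 rad/s.
Step 2 — Component impedances:
  R: Z = R = 4700 Ω
  L: Z = jωL = j·7.603e+04·0.0963 = 0 + j7321 Ω
Step 3 — Series combination: Z_total = R + L = 4700 + j7321 Ω = 8700∠57.3° Ω.
Step 4 — Source phasor: V = 170∠-30.0° V = 147.2 - j85 V.
Step 5 — Ohm's law: I = V / Z_total = (147.2 - j85) / (4700 + j7321) = 0.00092 - j0.01952 A.
Step 6 — Convert to polar: |I| = 0.01954 A, ∠I = -87.3°.

I = 0.01954∠-87.3° A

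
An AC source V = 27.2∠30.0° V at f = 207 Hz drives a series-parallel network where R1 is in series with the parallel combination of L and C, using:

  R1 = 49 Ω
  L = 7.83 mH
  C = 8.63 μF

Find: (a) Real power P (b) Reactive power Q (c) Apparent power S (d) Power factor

Step 1 — Angular frequency: ω = 2π·f = 2π·207 = 1301 rad/s.
Step 2 — Component impedances:
  R1: Z = R = 49 Ω
  L: Z = jωL = j·1301·0.00783 = 0 + j10.18 Ω
  C: Z = 1/(jωC) = -j/(ω·C) = 0 - j89.09 Ω
Step 3 — Parallel branch: L || C = 1/(1/L + 1/C) = 0 + j11.5 Ω.
Step 4 — Series with R1: Z_total = R1 + (L || C) = 49 + j11.5 Ω = 50.33∠13.2° Ω.
Step 5 — Source phasor: V = 27.2∠30.0° V = 23.56 + j13.6 V.
Step 6 — Current: I = V / Z = 0.5174 + j0.1561 A = 0.5404∠16.8° A.
Step 7 — Complex power: S = V·I* = 14.31 + j3.358 VA.
Step 8 — Real power: P = Re(S) = 14.31 W.
Step 9 — Reactive power: Q = Im(S) = 3.358 VAR.
Step 10 — Apparent power: |S| = 14.7 VA.
Step 11 — Power factor: PF = P/|S| = 0.9736 (lagging).

(a) P = 14.31 W  (b) Q = 3.358 VAR  (c) S = 14.7 VA  (d) PF = 0.9736 (lagging)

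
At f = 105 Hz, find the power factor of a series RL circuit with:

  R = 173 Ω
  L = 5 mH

Step 1 — Angular frequency: ω = 2π·f = 2π·105 = 659.7 rad/s.
Step 2 — Component impedances:
  R: Z = R = 173 Ω
  L: Z = jωL = j·659.7·0.005 = 0 + j3.299 Ω
Step 3 — Series combination: Z_total = R + L = 173 + j3.299 Ω = 173∠1.1° Ω.
Step 4 — Power factor: PF = cos(φ) = Re(Z)/|Z| = 173/173.03 = 0.9998.
Step 5 — Type: Im(Z) = 3.299 ⇒ lagging (phase φ = 1.1°).

PF = 0.9998 (lagging, φ = 1.1°)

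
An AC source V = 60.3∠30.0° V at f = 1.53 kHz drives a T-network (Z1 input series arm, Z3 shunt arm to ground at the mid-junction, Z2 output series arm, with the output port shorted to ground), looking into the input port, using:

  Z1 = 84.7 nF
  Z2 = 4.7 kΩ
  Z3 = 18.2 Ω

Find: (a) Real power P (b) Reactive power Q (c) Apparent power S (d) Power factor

Step 1 — Angular frequency: ω = 2π·f = 2π·1530 = 9613 rad/s.
Step 2 — Component impedances:
  Z1: Z = 1/(jωC) = -j/(ω·C) = 0 - j1228 Ω
  Z2: Z = R = 4700 Ω
  Z3: Z = R = 18.2 Ω
Step 3 — With the output port shorted to ground, the output series arm Z2 runs from the junction to ground; the shunt arm Z3 also runs from the junction to ground. They appear in parallel: Z3 || Z2 = 18.13 Ω.
Step 4 — Series with input arm Z1: Z_in = Z1 + (Z3 || Z2) = 18.13 - j1228 Ω = 1228∠-89.2° Ω.
Step 5 — Source phasor: V = 60.3∠30.0° V = 52.22 + j30.15 V.
Step 6 — Current: I = V / Z = -0.02392 + j0.04287 A = 0.04909∠119.2° A.
Step 7 — Complex power: S = V·I* = 0.0437 - j2.96 VA.
Step 8 — Real power: P = Re(S) = 0.0437 W.
Step 9 — Reactive power: Q = Im(S) = -2.96 VAR.
Step 10 — Apparent power: |S| = 2.96 VA.
Step 11 — Power factor: PF = P/|S| = 0.01476 (leading).

(a) P = 0.0437 W  (b) Q = -2.96 VAR  (c) S = 2.96 VA  (d) PF = 0.01476 (leading)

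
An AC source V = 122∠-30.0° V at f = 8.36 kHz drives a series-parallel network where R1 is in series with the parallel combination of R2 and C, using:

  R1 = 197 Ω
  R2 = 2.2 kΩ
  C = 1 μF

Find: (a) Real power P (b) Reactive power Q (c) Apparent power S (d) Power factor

Step 1 — Angular frequency: ω = 2π·f = 2π·8360 = 5.253e+04 rad/s.
Step 2 — Component impedances:
  R1: Z = R = 197 Ω
  R2: Z = R = 2200 Ω
  C: Z = 1/(jωC) = -j/(ω·C) = 0 - j19.04 Ω
Step 3 — Parallel branch: R2 || C = 1/(1/R2 + 1/C) = 0.1647 - j19.04 Ω.
Step 4 — Series with R1: Z_total = R1 + (R2 || C) = 197.2 - j19.04 Ω = 198.1∠-5.5° Ω.
Step 5 — Source phasor: V = 122∠-30.0° V = 105.7 - j61 V.
Step 6 — Current: I = V / Z = 0.5605 - j0.2553 A = 0.6159∠-24.5° A.
Step 7 — Complex power: S = V·I* = 74.79 - j7.221 VA.
Step 8 — Real power: P = Re(S) = 74.79 W.
Step 9 — Reactive power: Q = Im(S) = -7.221 VAR.
Step 10 — Apparent power: |S| = 75.14 VA.
Step 11 — Power factor: PF = P/|S| = 0.9954 (leading).

(a) P = 74.79 W  (b) Q = -7.221 VAR  (c) S = 75.14 VA  (d) PF = 0.9954 (leading)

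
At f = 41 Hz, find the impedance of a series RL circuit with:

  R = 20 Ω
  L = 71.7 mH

Step 1 — Angular frequency: ω = 2π·f = 2π·41 = 257.6 rad/s.
Step 2 — Component impedances:
  R: Z = R = 20 Ω
  L: Z = jωL = j·257.6·0.0717 = 0 + j18.47 Ω
Step 3 — Series combination: Z_total = R + L = 20 + j18.47 Ω = 27.22∠42.7° Ω.

Z = 20 + j18.47 Ω = 27.22∠42.7° Ω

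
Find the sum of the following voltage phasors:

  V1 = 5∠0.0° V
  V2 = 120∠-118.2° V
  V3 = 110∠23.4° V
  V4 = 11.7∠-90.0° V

Step 1 — Convert each phasor to rectangular form:
  V1 = 5·(cos(0.0°) + j·sin(0.0°)) = 5 V
  V2 = 120·(cos(-118.2°) + j·sin(-118.2°)) = -56.71 - j105.8 V
  V3 = 110·(cos(23.4°) + j·sin(23.4°)) = 101 + j43.69 V
  V4 = 11.7·(cos(-90.0°) + j·sin(-90.0°)) = 0 - j11.7 V
Step 2 — Sum components: V_total = 49.25 - j73.77 V.
Step 3 — Convert to polar: |V_total| = 88.7 V, ∠V_total = -56.3°.

V_total = 88.7∠-56.3° V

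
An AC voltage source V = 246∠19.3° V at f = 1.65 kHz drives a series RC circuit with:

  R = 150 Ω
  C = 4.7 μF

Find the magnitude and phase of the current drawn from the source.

Step 1 — Angular frequency: ω = 2π·f = 2π·1650 = 1.037e+04 rad/s.
Step 2 — Component impedances:
  R: Z = R = 150 Ω
  C: Z = 1/(jωC) = -j/(ω·C) = 0 - j20.52 Ω
Step 3 — Series combination: Z_total = R + C = 150 - j20.52 Ω = 151.4∠-7.8° Ω.
Step 4 — Source phasor: V = 246∠19.3° V = 232.2 + j81.31 V.
Step 5 — Ohm's law: I = V / Z_total = (232.2 + j81.31) / (150 - j20.52) = 1.447 + j0.74 A.
Step 6 — Convert to polar: |I| = 1.625 A, ∠I = 27.1°.

I = 1.625∠27.1° A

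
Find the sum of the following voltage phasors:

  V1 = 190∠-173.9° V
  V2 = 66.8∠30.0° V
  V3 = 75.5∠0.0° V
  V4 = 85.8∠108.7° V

Step 1 — Convert each phasor to rectangular form:
  V1 = 190·(cos(-173.9°) + j·sin(-173.9°)) = -188.9 - j20.19 V
  V2 = 66.8·(cos(30.0°) + j·sin(30.0°)) = 57.85 + j33.4 V
  V3 = 75.5·(cos(0.0°) + j·sin(0.0°)) = 75.5 V
  V4 = 85.8·(cos(108.7°) + j·sin(108.7°)) = -27.51 + j81.27 V
Step 2 — Sum components: V_total = -83.08 + j94.48 V.
Step 3 — Convert to polar: |V_total| = 125.8 V, ∠V_total = 131.3°.

V_total = 125.8∠131.3° V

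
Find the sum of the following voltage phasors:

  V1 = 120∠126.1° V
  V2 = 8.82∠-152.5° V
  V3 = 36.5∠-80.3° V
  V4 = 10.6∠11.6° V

Step 1 — Convert each phasor to rectangular form:
  V1 = 120·(cos(126.1°) + j·sin(126.1°)) = -70.7 + j96.96 V
  V2 = 8.82·(cos(-152.5°) + j·sin(-152.5°)) = -7.823 - j4.073 V
  V3 = 36.5·(cos(-80.3°) + j·sin(-80.3°)) = 6.15 - j35.98 V
  V4 = 10.6·(cos(11.6°) + j·sin(11.6°)) = 10.38 + j2.131 V
Step 2 — Sum components: V_total = -61.99 + j59.04 V.
Step 3 — Convert to polar: |V_total| = 85.61 V, ∠V_total = 136.4°.

V_total = 85.61∠136.4° V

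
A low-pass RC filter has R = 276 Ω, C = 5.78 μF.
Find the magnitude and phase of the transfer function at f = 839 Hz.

Step 1 — Angular frequency: ω = 2π·839 = 5272 rad/s.
Step 2 — Transfer function: H(jω) = 1/(1 + jωRC).
Step 3 — Denominator: 1 + jωRC = 1 + j·5272·276·5.78e-06 = 1 + j8.41.
Step 4 — H = 0.01394 - j0.1173.
Step 5 — Magnitude: |H| = 0.1181 (-18.6 dB); phase: φ = -83.2°.

|H| = 0.1181 (-18.6 dB), φ = -83.2°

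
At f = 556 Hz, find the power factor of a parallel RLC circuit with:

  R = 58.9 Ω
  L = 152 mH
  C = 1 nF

Step 1 — Angular frequency: ω = 2π·f = 2π·556 = 3493 rad/s.
Step 2 — Component impedances:
  R: Z = R = 58.9 Ω
  L: Z = jωL = j·3493·0.152 = 0 + j531 Ω
  C: Z = 1/(jωC) = -j/(ω·C) = 0 - j2.862e+05 Ω
Step 3 — Parallel combination: 1/Z_total = 1/R + 1/L + 1/C; Z_total = 58.19 + j6.442 Ω = 58.54∠6.3° Ω.
Step 4 — Power factor: PF = cos(φ) = Re(Z)/|Z| = 58.187/58.542 = 0.9939.
Step 5 — Type: Im(Z) = 6.442 ⇒ lagging (phase φ = 6.3°).

PF = 0.9939 (lagging, φ = 6.3°)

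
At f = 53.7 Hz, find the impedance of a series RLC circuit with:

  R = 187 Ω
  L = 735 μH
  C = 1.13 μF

Step 1 — Angular frequency: ω = 2π·f = 2π·53.7 = 337.4 rad/s.
Step 2 — Component impedances:
  R: Z = R = 187 Ω
  L: Z = jωL = j·337.4·0.000735 = 0 + j0.248 Ω
  C: Z = 1/(jωC) = -j/(ω·C) = 0 - j2623 Ω
Step 3 — Series combination: Z_total = R + L + C = 187 - j2623 Ω = 2629∠-85.9° Ω.

Z = 187 - j2623 Ω = 2629∠-85.9° Ω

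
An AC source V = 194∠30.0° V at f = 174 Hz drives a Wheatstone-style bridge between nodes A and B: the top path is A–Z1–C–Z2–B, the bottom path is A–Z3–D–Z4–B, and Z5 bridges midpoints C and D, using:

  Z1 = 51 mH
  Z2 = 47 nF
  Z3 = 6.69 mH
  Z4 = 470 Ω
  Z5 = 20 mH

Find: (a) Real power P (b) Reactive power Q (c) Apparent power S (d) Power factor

Step 1 — Angular frequency: ω = 2π·f = 2π·174 = 1093 rad/s.
Step 2 — Component impedances:
  Z1: Z = jωL = j·1093·0.051 = 0 + j55.76 Ω
  Z2: Z = 1/(jωC) = -j/(ω·C) = 0 - j1.946e+04 Ω
  Z3: Z = jωL = j·1093·0.00669 = 0 + j7.314 Ω
  Z4: Z = R = 470 Ω
  Z5: Z = jωL = j·1093·0.02 = 0 + j21.87 Ω
Step 3 — Bridge requires nodal analysis (the Z5 bridge couples midpoints C and D, so the two paths cannot be reduced to a simple series/parallel combination). Setting node B to ground and injecting 1 A at node A, the 3-node admittance system at A, C, D solves to V_A = Z_AB = 469.8 - j4.671 Ω = 469.8∠-0.6° Ω.
Step 4 — Source phasor: V = 194∠30.0° V = 168 + j97 V.
Step 5 — Current: I = V / Z = 0.3555 + j0.21 A = 0.4129∠30.6° A.
Step 6 — Complex power: S = V·I* = 80.1 - j0.7964 VA.
Step 7 — Real power: P = Re(S) = 80.1 W.
Step 8 — Reactive power: Q = Im(S) = -0.7964 VAR.
Step 9 — Apparent power: |S| = 80.1 VA.
Step 10 — Power factor: PF = P/|S| = 1 (leading).

(a) P = 80.1 W  (b) Q = -0.7964 VAR  (c) S = 80.1 VA  (d) PF = 1 (leading)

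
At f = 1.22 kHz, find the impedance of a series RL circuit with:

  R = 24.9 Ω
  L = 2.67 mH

Step 1 — Angular frequency: ω = 2π·f = 2π·1220 = 7665 rad/s.
Step 2 — Component impedances:
  R: Z = R = 24.9 Ω
  L: Z = jωL = j·7665·0.00267 = 0 + j20.47 Ω
Step 3 — Series combination: Z_total = R + L = 24.9 + j20.47 Ω = 32.23∠39.4° Ω.

Z = 24.9 + j20.47 Ω = 32.23∠39.4° Ω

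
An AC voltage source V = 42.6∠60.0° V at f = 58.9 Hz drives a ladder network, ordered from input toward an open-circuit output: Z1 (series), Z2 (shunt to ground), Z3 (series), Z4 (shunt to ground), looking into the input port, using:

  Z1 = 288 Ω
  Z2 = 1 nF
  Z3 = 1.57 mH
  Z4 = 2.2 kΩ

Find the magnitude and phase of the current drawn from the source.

Step 1 — Angular frequency: ω = 2π·f = 2π·58.9 = 370.1 rad/s.
Step 2 — Component impedances:
  Z1: Z = R = 288 Ω
  Z2: Z = 1/(jωC) = -j/(ω·C) = 0 - j2.702e+06 Ω
  Z3: Z = jωL = j·370.1·0.00157 = 0 + j0.581 Ω
  Z4: Z = R = 2200 Ω
Step 3 — Ladder network (open output): work backward from the far end, alternating series and parallel combinations. Z_in = 2488 - j1.21 Ω = 2488∠-0.0° Ω.
Step 4 — Source phasor: V = 42.6∠60.0° V = 21.3 + j36.89 V.
Step 5 — Ohm's law: I = V / Z_total = (21.3 + j36.89) / (2488 - j1.21) = 0.008554 + j0.01483 A.
Step 6 — Convert to polar: |I| = 0.01712 A, ∠I = 60.0°.

I = 0.01712∠60.0° A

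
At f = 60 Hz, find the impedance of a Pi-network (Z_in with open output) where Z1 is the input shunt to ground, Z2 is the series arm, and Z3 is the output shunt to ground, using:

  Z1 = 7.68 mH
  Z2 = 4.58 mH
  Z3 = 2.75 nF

Step 1 — Angular frequency: ω = 2π·f = 2π·60 = 377 rad/s.
Step 2 — Component impedances:
  Z1: Z = jωL = j·377·0.00768 = 0 + j2.895 Ω
  Z2: Z = jωL = j·377·0.00458 = 0 + j1.727 Ω
  Z3: Z = 1/(jωC) = -j/(ω·C) = 0 - j9.646e+05 Ω
Step 3 — With open output, the series arm Z2 and the output shunt Z3 appear in series to ground: Z2 + Z3 = 0 - j9.646e+05 Ω.
Step 4 — Parallel with input shunt Z1: Z_in = Z1 || (Z2 + Z3) = 0 + j2.895 Ω = 2.895∠90.0° Ω.

Z = 0 + j2.895 Ω = 2.895∠90.0° Ω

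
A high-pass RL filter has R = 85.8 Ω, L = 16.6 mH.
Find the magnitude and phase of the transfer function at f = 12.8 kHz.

Step 1 — Angular frequency: ω = 2π·1.28e+04 = 8.042e+04 rad/s.
Step 2 — Transfer function: H(jω) = jωL/(R + jωL).
Step 3 — Numerator jωL = j·1335; denominator R + jωL = 85.8 + j1335.
Step 4 — H = 0.9959 + j0.064.
Step 5 — Magnitude: |H| = 0.9979 (-0.0 dB); phase: φ = 3.7°.

|H| = 0.9979 (-0.0 dB), φ = 3.7°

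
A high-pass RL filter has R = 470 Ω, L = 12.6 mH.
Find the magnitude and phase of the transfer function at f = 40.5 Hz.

Step 1 — Angular frequency: ω = 2π·40.5 = 254.5 rad/s.
Step 2 — Transfer function: H(jω) = jωL/(R + jωL).
Step 3 — Numerator jωL = j·3.206; denominator R + jωL = 470 + j3.206.
Step 4 — H = 4.654e-05 + j0.006822.
Step 5 — Magnitude: |H| = 0.006822 (-43.3 dB); phase: φ = 89.6°.

|H| = 0.006822 (-43.3 dB), φ = 89.6°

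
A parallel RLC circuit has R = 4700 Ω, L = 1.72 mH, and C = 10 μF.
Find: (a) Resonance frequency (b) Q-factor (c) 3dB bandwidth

Step 1 — Resonance: ω₀ = 1/√(LC) = 1/√(0.00172·1e-05) = 7625 rad/s.
Step 2 — f₀ = ω₀/(2π) = 1214 Hz.
Step 3 — Parallel Q: Q = R/(ω₀L) = 4700/(7625·0.00172) = 358.4.
Step 4 — Bandwidth: Δω = ω₀/Q = 21.28 rad/s; BW = Δω/(2π) = 3.386 Hz.

(a) f₀ = 1214 Hz  (b) Q = 358.4  (c) BW = 3.386 Hz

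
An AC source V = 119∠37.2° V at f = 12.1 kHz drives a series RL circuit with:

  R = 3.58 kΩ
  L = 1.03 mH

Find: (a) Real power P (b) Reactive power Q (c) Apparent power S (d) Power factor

Step 1 — Angular frequency: ω = 2π·f = 2π·1.21e+04 = 7.603e+04 rad/s.
Step 2 — Component impedances:
  R: Z = R = 3580 Ω
  L: Z = jωL = j·7.603e+04·0.00103 = 0 + j78.31 Ω
Step 3 — Series combination: Z_total = R + L = 3580 + j78.31 Ω = 3581∠1.3° Ω.
Step 4 — Source phasor: V = 119∠37.2° V = 94.79 + j71.95 V.
Step 5 — Current: I = V / Z = 0.0269 + j0.01951 A = 0.03323∠35.9° A.
Step 6 — Complex power: S = V·I* = 3.954 + j0.08648 VA.
Step 7 — Real power: P = Re(S) = 3.954 W.
Step 8 — Reactive power: Q = Im(S) = 0.08648 VAR.
Step 9 — Apparent power: |S| = 3.955 VA.
Step 10 — Power factor: PF = P/|S| = 0.9998 (lagging).

(a) P = 3.954 W  (b) Q = 0.08648 VAR  (c) S = 3.955 VA  (d) PF = 0.9998 (lagging)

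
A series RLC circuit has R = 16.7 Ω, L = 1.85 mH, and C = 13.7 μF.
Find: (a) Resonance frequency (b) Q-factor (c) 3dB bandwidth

Step 1 — Resonance: ω₀ = 1/√(LC) = 1/√(0.00185·1.37e-05) = 6281 rad/s.
Step 2 — f₀ = ω₀/(2π) = 999.7 Hz.
Step 3 — Series Q: Q = ω₀L/R = 6281·0.00185/16.7 = 0.6958.
Step 4 — Bandwidth: Δω = ω₀/Q = 9027 rad/s; BW = Δω/(2π) = 1437 Hz.

(a) f₀ = 999.7 Hz  (b) Q = 0.6958  (c) BW = 1437 Hz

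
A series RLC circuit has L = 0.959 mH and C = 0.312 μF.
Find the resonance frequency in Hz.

Step 1 — Resonance condition Im(Z)=0 gives ω₀ = 1/√(LC).
Step 2 — ω₀ = 1/√(0.000959·3.12e-07) = 5.781e+04 rad/s.
Step 3 — f₀ = ω₀/(2π) = 9201 Hz.

f₀ = 9201 Hz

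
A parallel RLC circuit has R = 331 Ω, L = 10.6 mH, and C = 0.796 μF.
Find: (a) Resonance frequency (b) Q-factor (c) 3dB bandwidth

Step 1 — Resonance: ω₀ = 1/√(LC) = 1/√(0.0106·7.96e-07) = 1.089e+04 rad/s.
Step 2 — f₀ = ω₀/(2π) = 1733 Hz.
Step 3 — Parallel Q: Q = R/(ω₀L) = 331/(1.089e+04·0.0106) = 2.868.
Step 4 — Bandwidth: Δω = ω₀/Q = 3795 rad/s; BW = Δω/(2π) = 604.1 Hz.

(a) f₀ = 1733 Hz  (b) Q = 2.868  (c) BW = 604.1 Hz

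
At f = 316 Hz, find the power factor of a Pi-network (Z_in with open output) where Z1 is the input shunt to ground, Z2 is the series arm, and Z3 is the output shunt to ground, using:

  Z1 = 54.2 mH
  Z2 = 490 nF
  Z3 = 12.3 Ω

Step 1 — Angular frequency: ω = 2π·f = 2π·316 = 1985 rad/s.
Step 2 — Component impedances:
  Z1: Z = jωL = j·1985·0.0542 = 0 + j107.6 Ω
  Z2: Z = 1/(jωC) = -j/(ω·C) = 0 - j1028 Ω
  Z3: Z = R = 12.3 Ω
Step 3 — With open output, the series arm Z2 and the output shunt Z3 appear in series to ground: Z2 + Z3 = 12.3 - j1028 Ω.
Step 4 — Parallel with input shunt Z1: Z_in = Z1 || (Z2 + Z3) = 0.1682 + j120.2 Ω = 120.2∠89.9° Ω.
Step 5 — Power factor: PF = cos(φ) = Re(Z)/|Z| = 0.1682/120.2 = 0.001399.
Step 6 — Type: Im(Z) = 120.2 ⇒ lagging (phase φ = 89.9°).

PF = 0.001399 (lagging, φ = 89.9°)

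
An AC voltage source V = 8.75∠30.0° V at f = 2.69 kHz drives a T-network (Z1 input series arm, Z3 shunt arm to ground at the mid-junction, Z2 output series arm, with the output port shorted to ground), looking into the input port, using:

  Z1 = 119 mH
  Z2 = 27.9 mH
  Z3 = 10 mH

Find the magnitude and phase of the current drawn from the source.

Step 1 — Angular frequency: ω = 2π·f = 2π·2690 = 1.69e+04 rad/s.
Step 2 — Component impedances:
  Z1: Z = jωL = j·1.69e+04·0.119 = 0 + j2011 Ω
  Z2: Z = jωL = j·1.69e+04·0.0279 = 0 + j471.6 Ω
  Z3: Z = jωL = j·1.69e+04·0.01 = 0 + j169 Ω
Step 3 — With the output port shorted to ground, the output series arm Z2 runs from the junction to ground; the shunt arm Z3 also runs from the junction to ground. They appear in parallel: Z3 || Z2 = 0 + j124.4 Ω.
Step 4 — Series with input arm Z1: Z_in = Z1 + (Z3 || Z2) = 0 + j2136 Ω = 2136∠90.0° Ω.
Step 5 — Source phasor: V = 8.75∠30.0° V = 7.578 + j4.375 V.
Step 6 — Ohm's law: I = V / Z_total = (7.578 + j4.375) / (0 + j2136) = 0.002048 - j0.003548 A.
Step 7 — Convert to polar: |I| = 0.004097 A, ∠I = -60.0°.

I = 0.004097∠-60.0° A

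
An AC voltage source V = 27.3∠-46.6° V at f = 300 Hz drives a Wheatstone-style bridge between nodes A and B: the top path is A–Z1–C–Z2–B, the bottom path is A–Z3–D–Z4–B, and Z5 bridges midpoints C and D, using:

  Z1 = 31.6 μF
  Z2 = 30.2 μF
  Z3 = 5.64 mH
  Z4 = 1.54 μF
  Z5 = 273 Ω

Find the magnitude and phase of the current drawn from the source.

Step 1 — Angular frequency: ω = 2π·f = 2π·300 = 1885 rad/s.
Step 2 — Component impedances:
  Z1: Z = 1/(jωC) = -j/(ω·C) = 0 - j16.79 Ω
  Z2: Z = 1/(jωC) = -j/(ω·C) = 0 - j17.57 Ω
  Z3: Z = jωL = j·1885·0.00564 = 0 + j10.63 Ω
  Z4: Z = 1/(jωC) = -j/(ω·C) = 0 - j344.5 Ω
  Z5: Z = R = 273 Ω
Step 3 — Bridge requires nodal analysis (the Z5 bridge couples midpoints C and D, so the two paths cannot be reduced to a simple series/parallel combination). Setting node B to ground and injecting 1 A at node A, the 3-node admittance system at A, C, D solves to V_A = Z_AB = 0.9625 - j31.13 Ω = 31.14∠-88.2° Ω.
Step 4 — Source phasor: V = 27.3∠-46.6° V = 18.76 - j19.84 V.
Step 5 — Ohm's law: I = V / Z_total = (18.76 - j19.84) / (0.9625 - j31.13) = 0.6552 + j0.5823 A.
Step 6 — Convert to polar: |I| = 0.8766 A, ∠I = 41.6°.

I = 0.8766∠41.6° A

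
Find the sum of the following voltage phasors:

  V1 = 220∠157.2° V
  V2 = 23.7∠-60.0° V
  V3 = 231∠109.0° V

Step 1 — Convert each phasor to rectangular form:
  V1 = 220·(cos(157.2°) + j·sin(157.2°)) = -202.8 + j85.25 V
  V2 = 23.7·(cos(-60.0°) + j·sin(-60.0°)) = 11.85 - j20.52 V
  V3 = 231·(cos(109.0°) + j·sin(109.0°)) = -75.21 + j218.4 V
Step 2 — Sum components: V_total = -266.2 + j283.1 V.
Step 3 — Convert to polar: |V_total| = 388.6 V, ∠V_total = 133.2°.

V_total = 388.6∠133.2° V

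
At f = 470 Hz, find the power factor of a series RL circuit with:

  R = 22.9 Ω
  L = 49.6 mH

Step 1 — Angular frequency: ω = 2π·f = 2π·470 = 2953 rad/s.
Step 2 — Component impedances:
  R: Z = R = 22.9 Ω
  L: Z = jωL = j·2953·0.0496 = 0 + j146.5 Ω
Step 3 — Series combination: Z_total = R + L = 22.9 + j146.5 Ω = 148.3∠81.1° Ω.
Step 4 — Power factor: PF = cos(φ) = Re(Z)/|Z| = 22.9/148.25 = 0.1545.
Step 5 — Type: Im(Z) = 146.5 ⇒ lagging (phase φ = 81.1°).

PF = 0.1545 (lagging, φ = 81.1°)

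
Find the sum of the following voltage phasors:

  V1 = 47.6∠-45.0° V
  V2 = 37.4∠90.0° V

Step 1 — Convert each phasor to rectangular form:
  V1 = 47.6·(cos(-45.0°) + j·sin(-45.0°)) = 33.66 - j33.66 V
  V2 = 37.4·(cos(90.0°) + j·sin(90.0°)) = 0 + j37.4 V
Step 2 — Sum components: V_total = 33.66 + j3.742 V.
Step 3 — Convert to polar: |V_total| = 33.87 V, ∠V_total = 6.3°.

V_total = 33.87∠6.3° V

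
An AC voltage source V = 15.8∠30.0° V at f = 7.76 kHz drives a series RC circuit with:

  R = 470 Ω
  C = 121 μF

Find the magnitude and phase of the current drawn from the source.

Step 1 — Angular frequency: ω = 2π·f = 2π·7760 = 4.876e+04 rad/s.
Step 2 — Component impedances:
  R: Z = R = 470 Ω
  C: Z = 1/(jωC) = -j/(ω·C) = 0 - j0.1695 Ω
Step 3 — Series combination: Z_total = R + C = 470 - j0.1695 Ω = 470∠-0.0° Ω.
Step 4 — Source phasor: V = 15.8∠30.0° V = 13.68 + j7.9 V.
Step 5 — Ohm's law: I = V / Z_total = (13.68 + j7.9) / (470 - j0.1695) = 0.02911 + j0.01682 A.
Step 6 — Convert to polar: |I| = 0.03362 A, ∠I = 30.0°.

I = 0.03362∠30.0° A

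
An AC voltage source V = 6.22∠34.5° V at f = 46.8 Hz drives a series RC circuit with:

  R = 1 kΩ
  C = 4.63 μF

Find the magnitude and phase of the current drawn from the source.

Step 1 — Angular frequency: ω = 2π·f = 2π·46.8 = 294.1 rad/s.
Step 2 — Component impedances:
  R: Z = R = 1000 Ω
  C: Z = 1/(jωC) = -j/(ω·C) = 0 - j734.5 Ω
Step 3 — Series combination: Z_total = R + C = 1000 - j734.5 Ω = 1241∠-36.3° Ω.
Step 4 — Source phasor: V = 6.22∠34.5° V = 5.126 + j3.523 V.
Step 5 — Ohm's law: I = V / Z_total = (5.126 + j3.523) / (1000 - j734.5) = 0.001649 + j0.004734 A.
Step 6 — Convert to polar: |I| = 0.005013 A, ∠I = 70.8°.

I = 0.005013∠70.8° A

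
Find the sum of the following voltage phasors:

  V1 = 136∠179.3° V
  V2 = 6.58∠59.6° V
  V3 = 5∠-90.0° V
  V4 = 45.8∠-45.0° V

Step 1 — Convert each phasor to rectangular form:
  V1 = 136·(cos(179.3°) + j·sin(179.3°)) = -136 + j1.662 V
  V2 = 6.58·(cos(59.6°) + j·sin(59.6°)) = 3.33 + j5.675 V
  V3 = 5·(cos(-90.0°) + j·sin(-90.0°)) = 0 - j5 V
  V4 = 45.8·(cos(-45.0°) + j·sin(-45.0°)) = 32.39 - j32.39 V
Step 2 — Sum components: V_total = -100.3 - j30.05 V.
Step 3 — Convert to polar: |V_total| = 104.7 V, ∠V_total = -163.3°.

V_total = 104.7∠-163.3° V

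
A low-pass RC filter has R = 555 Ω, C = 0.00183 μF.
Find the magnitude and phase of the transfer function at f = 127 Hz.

Step 1 — Angular frequency: ω = 2π·127 = 798 rad/s.
Step 2 — Transfer function: H(jω) = 1/(1 + jωRC).
Step 3 — Denominator: 1 + jωRC = 1 + j·798·555·1.83e-09 = 1 + j0.0008105.
Step 4 — H = 1 - j0.0008105.
Step 5 — Magnitude: |H| = 1 (-0.0 dB); phase: φ = -0.0°.

|H| = 1 (-0.0 dB), φ = -0.0°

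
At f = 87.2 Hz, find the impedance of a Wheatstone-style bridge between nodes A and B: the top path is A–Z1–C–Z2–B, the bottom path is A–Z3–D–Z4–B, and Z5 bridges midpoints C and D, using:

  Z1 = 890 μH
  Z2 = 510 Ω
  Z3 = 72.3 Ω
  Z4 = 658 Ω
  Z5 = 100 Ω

Step 1 — Angular frequency: ω = 2π·f = 2π·87.2 = 547.9 rad/s.
Step 2 — Component impedances:
  Z1: Z = jωL = j·547.9·0.00089 = 0 + j0.4876 Ω
  Z2: Z = R = 510 Ω
  Z3: Z = R = 72.3 Ω
  Z4: Z = R = 658 Ω
  Z5: Z = R = 100 Ω
Step 3 — Bridge requires nodal analysis (the Z5 bridge couples midpoints C and D, so the two paths cannot be reduced to a simple series/parallel combination). Setting node B to ground and injecting 1 A at node A, the 3-node admittance system at A, C, D solves to V_A = Z_AB = 295 + j0.2782 Ω = 295∠0.1° Ω.

Z = 295 + j0.2782 Ω = 295∠0.1° Ω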